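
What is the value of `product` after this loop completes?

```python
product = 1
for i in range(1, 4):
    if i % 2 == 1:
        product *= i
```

Product of odd numbers 1 to 3
`product` takes the values: 1 → 3

Answer: 3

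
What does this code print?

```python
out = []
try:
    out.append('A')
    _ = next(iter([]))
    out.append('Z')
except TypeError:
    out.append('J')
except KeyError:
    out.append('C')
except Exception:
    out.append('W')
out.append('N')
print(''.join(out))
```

Execution trace: 'A' (try body) → 'W' (except Exception) → 'N' (after the try/except). Output: AWN

Answer: AWN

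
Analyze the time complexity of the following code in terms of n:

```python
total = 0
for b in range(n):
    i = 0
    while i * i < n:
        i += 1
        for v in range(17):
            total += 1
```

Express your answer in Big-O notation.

Each loop level contributes: n × √n × 1. Multiplying the contributions gives O(n√n).

Answer: O(n√n)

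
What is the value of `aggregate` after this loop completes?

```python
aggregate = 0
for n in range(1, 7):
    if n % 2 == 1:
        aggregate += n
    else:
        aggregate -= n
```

Add odd, subtract even
`aggregate` takes the values: 0 → 1 → -1 → 2 → -2 → 3 → -3

Answer: -3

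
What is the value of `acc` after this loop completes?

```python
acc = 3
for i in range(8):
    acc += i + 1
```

Start at 3, add 1 to 8 = 39
`acc` takes the values: 3 → 4 → 6 → 9 → 13 → 18 → 24 → 31 → 39

Answer: 39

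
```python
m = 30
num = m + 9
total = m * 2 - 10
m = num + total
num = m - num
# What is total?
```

Trace:
`m = 30` → m = 30
`num = m + 9` → num = 39
`total = m * 2 - 10` → total = 50
`m = num + total` → m = 89
`num = m - num` → num = 50
So total = 50

Answer: 50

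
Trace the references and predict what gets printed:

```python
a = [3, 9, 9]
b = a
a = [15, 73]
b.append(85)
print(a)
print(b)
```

Key concept: rebinding vs mutation: a is rebound to a new list, b still points at the original.
Step by step:
`a = [3, 9, 9]` → a = [3, 9, 9]
`b = a` → b = [3, 9, 9] (same object as a)
`a = [15, 73]` → a = [15, 73]
`b.append(85)` → b = [3, 9, 9, 85]
`print(a)` → prints [15, 73]
`print(b)` → prints [3, 9, 9, 85]

Answer:
[15, 73]
[3, 9, 9, 85]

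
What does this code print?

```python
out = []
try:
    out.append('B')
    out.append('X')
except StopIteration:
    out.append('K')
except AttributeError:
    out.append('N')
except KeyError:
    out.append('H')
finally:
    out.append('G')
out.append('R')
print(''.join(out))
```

Execution trace: 'B' (try body) → 'X' (try body, no exception) → 'G' (finally) → 'R' (after the try/except). Output: BXGR

Answer: BXGR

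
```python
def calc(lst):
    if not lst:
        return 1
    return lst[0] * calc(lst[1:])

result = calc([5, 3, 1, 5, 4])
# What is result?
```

Product over [5, 3, 1, 5, 4] = 5 * 3 * 1 * 5 * 4 = 300

Answer: 300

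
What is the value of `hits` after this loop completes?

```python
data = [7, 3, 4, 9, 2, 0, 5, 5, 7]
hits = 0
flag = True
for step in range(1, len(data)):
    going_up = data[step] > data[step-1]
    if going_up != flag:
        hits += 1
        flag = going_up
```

Count direction changes in [7, 3, 4, 9, 2, 0, 5, 5, 7]
`hits` takes the values: 0 → 1 → 2 → 3 → 4 → 5 → 6

Answer: 6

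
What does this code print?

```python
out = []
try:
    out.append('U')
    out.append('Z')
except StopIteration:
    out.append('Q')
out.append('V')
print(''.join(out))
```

Execution trace: 'U' (try body) → 'Z' (try body, no exception) → 'V' (after the try/except). Output: UZV

Answer: UZV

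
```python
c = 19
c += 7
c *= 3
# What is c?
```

Trace:
`c = 19` → c = 19
`c += 7` → c = 26
`c *= 3` → c = 78
So c = 78

Answer: 78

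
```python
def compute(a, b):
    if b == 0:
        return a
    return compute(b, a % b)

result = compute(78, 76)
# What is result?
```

compute(78, 76) -> compute(76, 2) -> compute(2, 0) -> 2

Answer: 2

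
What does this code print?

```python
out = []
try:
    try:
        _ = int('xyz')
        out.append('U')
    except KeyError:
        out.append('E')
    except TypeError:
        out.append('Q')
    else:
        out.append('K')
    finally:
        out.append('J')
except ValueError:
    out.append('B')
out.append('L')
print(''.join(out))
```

Execution trace: 'J' (finally) → 'B' (outer except ValueError) → 'L' (after the try/except). Output: JBL

Answer: JBL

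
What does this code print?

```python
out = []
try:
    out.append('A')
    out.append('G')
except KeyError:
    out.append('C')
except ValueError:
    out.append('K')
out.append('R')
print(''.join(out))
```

Execution trace: 'A' (try body) → 'G' (try body, no exception) → 'R' (after the try/except). Output: AGR

Answer: AGR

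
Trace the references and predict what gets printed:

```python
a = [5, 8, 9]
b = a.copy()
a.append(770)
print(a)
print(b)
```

Key concept: list.copy() creates independent copy.
Step by step:
`a = [5, 8, 9]` → a = [5, 8, 9]
`b = a.copy()` → b = [5, 8, 9]
`a.append(770)` → a = [5, 8, 9, 770]
`print(a)` → prints [5, 8, 9, 770]
`print(b)` → prints [5, 8, 9]

Answer:
[5, 8, 9, 770]
[5, 8, 9]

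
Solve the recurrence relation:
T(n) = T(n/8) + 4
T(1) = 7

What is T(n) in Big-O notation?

Each step divides n by 8 and adds 4. After log_8(n) steps we reach T(1)=7. So T(n) = 4·log_8(n) + 7 = O(log n).

Answer: O(log n)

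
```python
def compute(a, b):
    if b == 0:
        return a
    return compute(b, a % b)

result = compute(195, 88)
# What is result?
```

compute(195, 88) -> compute(88, 19) -> compute(19, 12) -> compute(12, 7) -> compute(7, 5) -> compute(5, 2) -> compute(2, 1) -> compute(1, 0) -> 1

Answer: 1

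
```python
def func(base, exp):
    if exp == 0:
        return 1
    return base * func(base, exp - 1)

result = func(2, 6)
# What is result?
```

func(2, 6) = 2 * 2 * 2 * 2 * 2 * 2 = 64

Answer: 64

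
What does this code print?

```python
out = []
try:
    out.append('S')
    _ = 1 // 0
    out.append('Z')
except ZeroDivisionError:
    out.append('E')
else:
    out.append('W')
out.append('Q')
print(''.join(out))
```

Execution trace: 'S' (try body) → 'E' (except ZeroDivisionError) → 'Q' (after the try/except). Output: SEQ

Answer: SEQ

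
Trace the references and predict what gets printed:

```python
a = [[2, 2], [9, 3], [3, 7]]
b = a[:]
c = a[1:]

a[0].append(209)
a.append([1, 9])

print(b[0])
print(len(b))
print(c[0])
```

Key concept: slice with nested mutation.
Step by step:
`a = [[2, 2], [9, 3], [3, 7]]` → a = [[2, 2], [9, 3], [3, 7]]
`b = a[:]` → b = [[2, 2], [9, 3], [3, 7]]
`c = a[1:]` → c = [[9, 3], [3, 7]]
`a[0].append(209)` → a = [[2, 2, 209], [9, 3], [3, 7]]; b = [[2, 2, 209], [9, 3], [3, 7]]
`a.append([1, 9])` → a = [[2, 2, 209], [9, 3], [3, 7], [1, 9]]
`print(b[0])` → prints [2, 2, 209]
`print(len(b))` → prints 3
`print(c[0])` → prints [9, 3]

Answer:
[2, 2, 209]
3
[9, 3]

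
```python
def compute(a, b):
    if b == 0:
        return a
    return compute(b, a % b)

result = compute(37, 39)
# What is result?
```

compute(37, 39) -> compute(39, 37) -> compute(37, 2) -> compute(2, 1) -> compute(1, 0) -> 1

Answer: 1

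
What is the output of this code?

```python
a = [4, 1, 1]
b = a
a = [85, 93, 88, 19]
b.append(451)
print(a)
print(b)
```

Key concept: rebinding vs mutation: a is rebound to a new list, b still points at the original.
Step by step:
`a = [4, 1, 1]` → a = [4, 1, 1]
`b = a` → b = [4, 1, 1] (same object as a)
`a = [85, 93, 88, 19]` → a = [85, 93, 88, 19]
`b.append(451)` → b = [4, 1, 1, 451]
`print(a)` → prints [85, 93, 88, 19]
`print(b)` → prints [4, 1, 1, 451]

Answer:
[85, 93, 88, 19]
[4, 1, 1, 451]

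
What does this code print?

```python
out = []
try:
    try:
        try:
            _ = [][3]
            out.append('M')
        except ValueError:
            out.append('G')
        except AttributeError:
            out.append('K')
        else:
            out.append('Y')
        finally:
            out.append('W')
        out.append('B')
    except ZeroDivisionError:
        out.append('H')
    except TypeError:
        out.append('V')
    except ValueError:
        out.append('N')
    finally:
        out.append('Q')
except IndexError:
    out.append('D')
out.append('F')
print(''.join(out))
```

Execution trace: 'W' (inner finally) → 'Q' (finally) → 'D' (outer except IndexError) → 'F' (after the try/except). Output: WQDF

Answer: WQDF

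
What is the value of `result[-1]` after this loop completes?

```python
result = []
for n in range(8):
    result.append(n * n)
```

Last element of squares 0 to 7
`result` takes the values: [] → [0] → [0, 1] → [0, 1, 4] → [0, 1, 4, 9] → [0, 1, 4, 9, 16] → [0, 1, 4, 9, 16, 25] → [0, 1, 4, 9, 16, 25, 36] → [0, 1, 4, 9, 16, 25, 36, 49]
So `result[-1]` = 49

Answer: 49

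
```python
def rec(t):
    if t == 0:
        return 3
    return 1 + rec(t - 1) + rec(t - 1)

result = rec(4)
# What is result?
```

rec(t) = 1 + 2·rec(t-1), rec(0)=3. Closed form: (3+1)·2^4 - 1 = 63.

Answer: 63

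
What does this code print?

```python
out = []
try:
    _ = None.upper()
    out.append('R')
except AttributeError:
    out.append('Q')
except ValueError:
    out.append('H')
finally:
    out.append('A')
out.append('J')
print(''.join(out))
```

Execution trace: 'Q' (except AttributeError) → 'A' (finally) → 'J' (after the try/except). Output: QAJ

Answer: QAJ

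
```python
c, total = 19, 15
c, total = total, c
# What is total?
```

Trace:
`c, total = 19, 15` → c = 19; total = 15
`c, total = total, c` → c = 15; total = 19
So total = 19

Answer: 19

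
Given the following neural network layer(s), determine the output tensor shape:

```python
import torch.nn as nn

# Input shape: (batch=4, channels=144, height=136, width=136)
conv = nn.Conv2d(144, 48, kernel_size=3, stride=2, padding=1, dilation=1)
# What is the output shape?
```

Input: (4, 144, 136, 136) -> Output: (4, 48, 68, 68)

Answer: (4, 48, 68, 68)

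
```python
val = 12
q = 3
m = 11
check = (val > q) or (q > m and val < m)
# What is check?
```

Trace:
`val = 12` → val = 12
`q = 3` → q = 3
`m = 11` → m = 11
`check = (val > q) or (q > m and val < m)` → check = True
So check = True

Answer: True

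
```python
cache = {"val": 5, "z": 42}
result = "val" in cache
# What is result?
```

Trace:
`cache = {"val": 5, "z": 42}` → cache = {'val': 5, 'z': 42}
`result = "val" in cache` → result = True
So result = True

Answer: True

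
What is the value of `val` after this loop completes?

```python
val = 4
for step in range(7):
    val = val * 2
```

Multiply by 2, 7 times: 4 * 2^7 = 512
`val` takes the values: 4 → 8 → 16 → 32 → 64 → 128 → 256 → 512

Answer: 512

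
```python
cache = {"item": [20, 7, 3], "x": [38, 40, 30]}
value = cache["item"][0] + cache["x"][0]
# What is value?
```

Trace:
`cache = {"item": [20, 7, 3], "x": [38, 40, 30]}` → cache = {'item': [20, 7, 3], 'x': [38, 40, 30]}
`value = cache["item"][0] + cache["x"][0]` → value = 58
So value = 58

Answer: 58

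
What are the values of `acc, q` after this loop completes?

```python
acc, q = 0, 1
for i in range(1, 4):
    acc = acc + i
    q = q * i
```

Sum and factorial of 1 to 3
`acc, q` takes the values: (0, 1) → (1, 1) → (3, 1) → (3, 2) → (6, 2) → (6, 6)

Answer: 6, 6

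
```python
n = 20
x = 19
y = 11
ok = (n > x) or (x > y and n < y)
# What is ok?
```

Trace:
`n = 20` → n = 20
`x = 19` → x = 19
`y = 11` → y = 11
`ok = (n > x) or (x > y and n < y)` → ok = True
So ok = True

Answer: True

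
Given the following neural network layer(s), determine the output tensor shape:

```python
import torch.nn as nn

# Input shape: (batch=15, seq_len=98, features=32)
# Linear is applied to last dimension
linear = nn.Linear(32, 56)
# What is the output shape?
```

Input: (15, 98, 32) -> Output: (15, 98, 56)

Answer: (15, 98, 56)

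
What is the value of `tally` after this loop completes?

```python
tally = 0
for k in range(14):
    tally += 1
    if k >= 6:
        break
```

Loop breaks when k reaches 6, tally is 7
`tally` takes the values: 0 → 1 → 2 → 3 → 4 → 5 → 6 → 7

Answer: 7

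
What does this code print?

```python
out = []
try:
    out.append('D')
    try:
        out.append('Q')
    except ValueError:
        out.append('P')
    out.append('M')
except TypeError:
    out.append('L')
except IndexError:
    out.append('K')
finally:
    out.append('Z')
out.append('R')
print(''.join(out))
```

Execution trace: 'D' (try body) → 'Q' (inner try body, no exception) → 'M' (try body, no exception) → 'Z' (finally) → 'R' (after the try/except). Output: DQMZR

Answer: DQMZR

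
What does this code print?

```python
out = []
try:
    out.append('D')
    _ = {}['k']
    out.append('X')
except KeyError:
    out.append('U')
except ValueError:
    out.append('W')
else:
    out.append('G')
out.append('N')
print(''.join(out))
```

Execution trace: 'D' (try body) → 'U' (except KeyError) → 'N' (after the try/except). Output: DUN

Answer: DUN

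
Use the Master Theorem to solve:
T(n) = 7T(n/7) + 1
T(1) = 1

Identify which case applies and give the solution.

a=7, b=7, f(n)=1. log_7(7) = 1. Since c=0 < 1, Case 1 applies: T(n) = Θ(n^log_b(a)) = O(n).

Answer: O(n) - Case 1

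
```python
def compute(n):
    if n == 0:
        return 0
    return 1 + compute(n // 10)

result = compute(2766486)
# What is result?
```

Count of digits of 2766486: 7

Answer: 7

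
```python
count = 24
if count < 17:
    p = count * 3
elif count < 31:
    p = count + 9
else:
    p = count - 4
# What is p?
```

Trace:
`count = 24` → count = 24
`if count < 17: ...` → count < 17 is False, count < 31 is True → p = 33
So p = 33

Answer: 33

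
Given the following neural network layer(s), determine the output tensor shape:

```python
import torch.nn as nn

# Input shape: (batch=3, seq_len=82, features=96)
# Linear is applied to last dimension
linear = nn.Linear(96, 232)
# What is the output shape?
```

Input: (3, 82, 96) -> Output: (3, 82, 232)

Answer: (3, 82, 232)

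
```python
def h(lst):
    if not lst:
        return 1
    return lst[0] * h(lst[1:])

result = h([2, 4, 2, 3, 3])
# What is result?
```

Product over [2, 4, 2, 3, 3] = 2 * 4 * 2 * 3 * 3 = 144

Answer: 144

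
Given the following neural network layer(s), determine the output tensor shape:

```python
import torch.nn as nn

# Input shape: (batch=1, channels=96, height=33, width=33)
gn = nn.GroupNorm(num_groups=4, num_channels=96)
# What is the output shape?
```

Input: (1, 96, 33, 33) -> Output: (1, 96, 33, 33)

Answer: (1, 96, 33, 33)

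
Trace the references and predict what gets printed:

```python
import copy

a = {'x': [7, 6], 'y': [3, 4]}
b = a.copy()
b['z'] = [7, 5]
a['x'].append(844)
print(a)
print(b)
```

Key concept: shallow copy of dict with mutable values.
Step by step:
`a = {'x': [7, 6], 'y': [3, 4]}` → a = {'x': [7, 6], 'y': [3, 4]}
`b = a.copy()` → b = {'x': [7, 6], 'y': [3, 4]}
`b['z'] = [7, 5]` → b = {'x': [7, 6], 'y': [3, 4], 'z': [7, 5]}
`a['x'].append(844)` → a = {'x': [7, 6, 844], 'y': [3, 4]}; b = {'x': [7, 6, 844], 'y': [3, 4], 'z': [7, 5]}
`print(a)` → prints {'x': [7, 6, 844], 'y': [3, 4]}
`print(b)` → prints {'x': [7, 6, 844], 'y': [3, 4], 'z': [7, 5]}

Answer:
{'x': [7, 6, 844], 'y': [3, 4]}
{'x': [7, 6, 844], 'y': [3, 4], 'z': [7, 5]}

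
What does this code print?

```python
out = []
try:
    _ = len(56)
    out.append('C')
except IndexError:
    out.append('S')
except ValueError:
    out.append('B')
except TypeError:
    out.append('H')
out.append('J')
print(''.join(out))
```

Execution trace: 'H' (except TypeError) → 'J' (after the try/except). Output: HJ

Answer: HJ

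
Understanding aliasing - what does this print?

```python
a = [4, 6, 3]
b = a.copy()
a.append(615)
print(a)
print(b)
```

Key concept: list.copy() creates independent copy.
Step by step:
`a = [4, 6, 3]` → a = [4, 6, 3]
`b = a.copy()` → b = [4, 6, 3]
`a.append(615)` → a = [4, 6, 3, 615]
`print(a)` → prints [4, 6, 3, 615]
`print(b)` → prints [4, 6, 3]

Answer:
[4, 6, 3, 615]
[4, 6, 3]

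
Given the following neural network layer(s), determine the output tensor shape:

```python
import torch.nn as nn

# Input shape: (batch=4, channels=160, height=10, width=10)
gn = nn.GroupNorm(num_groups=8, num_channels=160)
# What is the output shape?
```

Input: (4, 160, 10, 10) -> Output: (4, 160, 10, 10)

Answer: (4, 160, 10, 10)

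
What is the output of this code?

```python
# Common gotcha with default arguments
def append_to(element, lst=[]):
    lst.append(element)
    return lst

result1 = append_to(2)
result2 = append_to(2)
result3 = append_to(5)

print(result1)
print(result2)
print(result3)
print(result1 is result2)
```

Key concept: mutable default argument gotcha.
Step by step:
`result1 = append_to(2)` → result1 = [2]
`result2 = append_to(2)` → result1 = [2, 2] (same object as result2); result2 = [2, 2] (same object as result1)
`result3 = append_to(5)` → result1 = [2, 2, 5] (same object as result2, result3); result2 = [2, 2, 5] (same object as result1, result3); result3 = [2, 2, 5] (same object as result1, result2)
`print(result1)` → prints [2, 2, 5]
`print(result2)` → prints [2, 2, 5]
`print(result3)` → prints [2, 2, 5]
`print(result1 is result2)` → prints True

Answer:
[2, 2, 5]
[2, 2, 5]
[2, 2, 5]
True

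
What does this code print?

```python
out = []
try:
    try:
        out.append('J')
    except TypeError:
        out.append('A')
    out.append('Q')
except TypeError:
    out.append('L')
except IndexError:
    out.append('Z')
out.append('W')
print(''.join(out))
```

Execution trace: 'J' (inner try body, no exception) → 'Q' (try body, no exception) → 'W' (after the try/except). Output: JQW

Answer: JQW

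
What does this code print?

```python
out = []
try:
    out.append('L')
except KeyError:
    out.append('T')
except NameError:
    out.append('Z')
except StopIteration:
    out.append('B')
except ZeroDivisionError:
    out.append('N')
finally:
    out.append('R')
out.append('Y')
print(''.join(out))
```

Execution trace: 'L' (try body, no exception) → 'R' (finally) → 'Y' (after the try/except). Output: LRY

Answer: LRY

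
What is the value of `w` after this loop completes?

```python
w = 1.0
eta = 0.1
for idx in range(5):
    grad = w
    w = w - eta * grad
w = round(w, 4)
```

Gradient descent: w = 1.0 * (1 - 0.1)^5
`w` takes the values: 1.0 → 0.9 → 0.81 → 0.729 → 0.6561 → 0.59049 → 0.5905

Answer: 0.5905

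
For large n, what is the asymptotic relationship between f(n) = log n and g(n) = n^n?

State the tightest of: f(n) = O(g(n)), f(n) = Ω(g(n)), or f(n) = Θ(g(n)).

log n vs n^n: f(n) = O(g(n)) but not Ω(g(n)) — n^n grows strictly faster than log n.

Answer: f(n) = O(g(n)) but not Ω(g(n)) — n^n grows strictly faster than log n.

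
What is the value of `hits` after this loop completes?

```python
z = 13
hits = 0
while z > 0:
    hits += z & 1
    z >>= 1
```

Count set bits in 13 (binary: 0b1101)
`hits` takes the values: 0 → 1 → 2 → 3

Answer: 3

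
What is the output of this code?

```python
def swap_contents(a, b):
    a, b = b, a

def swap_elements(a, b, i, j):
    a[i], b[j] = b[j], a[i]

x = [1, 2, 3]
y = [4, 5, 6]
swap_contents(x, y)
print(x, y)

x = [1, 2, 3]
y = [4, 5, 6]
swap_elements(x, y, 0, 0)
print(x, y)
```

Key concept: parameter rebinding vs mutation.
Step by step:
`x = [1, 2, 3]` → x = [1, 2, 3]
`y = [4, 5, 6]` → y = [4, 5, 6]
`swap_contents(x, y)` → no visible change to tracked variables
`print(x, y)` → prints [1, 2, 3] [4, 5, 6]
`x = [1, 2, 3]` → x = [1, 2, 3]
`y = [4, 5, 6]` → y = [4, 5, 6]
`swap_elements(x, y, 0, 0)` → x = [4, 2, 3]; y = [1, 5, 6]
`print(x, y)` → prints [4, 2, 3] [1, 5, 6]

Answer:
[1, 2, 3] [4, 5, 6]
[4, 2, 3] [1, 5, 6]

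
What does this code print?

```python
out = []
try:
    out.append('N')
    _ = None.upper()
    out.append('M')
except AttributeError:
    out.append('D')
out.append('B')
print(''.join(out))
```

Execution trace: 'N' (try body) → 'D' (except AttributeError) → 'B' (after the try/except). Output: NDB

Answer: NDB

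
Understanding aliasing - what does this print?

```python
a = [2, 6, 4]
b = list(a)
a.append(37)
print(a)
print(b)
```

Key concept: list() constructor creates copy.
Step by step:
`a = [2, 6, 4]` → a = [2, 6, 4]
`b = list(a)` → b = [2, 6, 4]
`a.append(37)` → a = [2, 6, 4, 37]
`print(a)` → prints [2, 6, 4, 37]
`print(b)` → prints [2, 6, 4]

Answer:
[2, 6, 4, 37]
[2, 6, 4]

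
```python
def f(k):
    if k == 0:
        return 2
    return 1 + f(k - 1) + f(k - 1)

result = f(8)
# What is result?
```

f(k) = 1 + 2·f(k-1), f(0)=2. Closed form: (2+1)·2^8 - 1 = 767.

Answer: 767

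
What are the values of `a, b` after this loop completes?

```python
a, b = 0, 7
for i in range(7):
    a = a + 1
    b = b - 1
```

a goes 0→7, b goes 7→0
`a, b` takes the values: (0, 7) → (1, 7) → (1, 6) → (2, 6) → (2, 5) → (3, 5) → (3, 4) → (4, 4) → (4, 3) → (5, 3) → (5, 2) → (6, 2) → (6, 1) → (7, 1) → (7, 0)

Answer: 7, 0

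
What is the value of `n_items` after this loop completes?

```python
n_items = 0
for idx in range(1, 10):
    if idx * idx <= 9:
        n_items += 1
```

Count numbers where idx² ≤ 9
`n_items` takes the values: 0 → 1 → 2 → 3

Answer: 3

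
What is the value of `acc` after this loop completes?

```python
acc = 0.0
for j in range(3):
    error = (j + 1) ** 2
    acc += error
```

Sum of squared losses 1² + 2² + ... + 3²
`acc` takes the values: 0.0 → 1.0 → 5.0 → 14.0

Answer: 14.0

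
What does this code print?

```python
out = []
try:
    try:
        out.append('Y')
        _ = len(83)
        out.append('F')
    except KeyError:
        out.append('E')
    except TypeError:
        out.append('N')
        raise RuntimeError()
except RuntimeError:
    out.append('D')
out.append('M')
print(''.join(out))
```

Execution trace: 'Y' (inner try body) → 'N' (inner except TypeError) → 'D' (outer except RuntimeError) → 'M' (after the try/except). Output: YNDM

Answer: YNDM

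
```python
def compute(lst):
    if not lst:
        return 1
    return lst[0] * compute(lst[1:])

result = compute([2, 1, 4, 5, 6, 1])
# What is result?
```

Product over [2, 1, 4, 5, 6, 1] = 2 * 1 * 4 * 5 * 6 * 1 = 240

Answer: 240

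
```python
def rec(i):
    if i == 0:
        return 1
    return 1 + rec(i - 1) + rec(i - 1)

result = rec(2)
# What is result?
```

rec(i) = 1 + 2·rec(i-1), rec(0)=1. Closed form: (1+1)·2^2 - 1 = 7.

Answer: 7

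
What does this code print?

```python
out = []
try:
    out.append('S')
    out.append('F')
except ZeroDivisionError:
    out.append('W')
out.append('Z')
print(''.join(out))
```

Execution trace: 'S' (try body) → 'F' (try body, no exception) → 'Z' (after the try/except). Output: SFZ

Answer: SFZ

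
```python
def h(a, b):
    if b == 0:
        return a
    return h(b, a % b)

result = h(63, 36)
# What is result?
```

h(63, 36) -> h(36, 27) -> h(27, 9) -> h(9, 0) -> 9

Answer: 9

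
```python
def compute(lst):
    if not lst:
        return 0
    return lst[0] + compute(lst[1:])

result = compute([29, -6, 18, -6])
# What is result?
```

29 + (-6) + 18 + (-6) + 0 = 35

Answer: 35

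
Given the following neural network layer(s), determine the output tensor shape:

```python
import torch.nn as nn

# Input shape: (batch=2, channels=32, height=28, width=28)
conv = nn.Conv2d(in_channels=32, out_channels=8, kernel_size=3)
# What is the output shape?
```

Input: (2, 32, 28, 28) -> Output: (2, 8, 26, 26)

Answer: (2, 8, 26, 26)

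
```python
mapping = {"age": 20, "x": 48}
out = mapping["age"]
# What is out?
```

Trace:
`mapping = {"age": 20, "x": 48}` → mapping = {'age': 20, 'x': 48}
`out = mapping["age"]` → out = 20
So out = 20

Answer: 20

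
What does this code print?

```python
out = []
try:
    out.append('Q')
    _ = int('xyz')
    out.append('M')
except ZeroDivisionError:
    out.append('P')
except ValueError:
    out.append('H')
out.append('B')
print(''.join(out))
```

Execution trace: 'Q' (try body) → 'H' (except ValueError) → 'B' (after the try/except). Output: QHB

Answer: QHB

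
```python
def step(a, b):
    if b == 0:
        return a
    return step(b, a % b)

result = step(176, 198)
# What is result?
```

step(176, 198) -> step(198, 176) -> step(176, 22) -> step(22, 0) -> 22

Answer: 22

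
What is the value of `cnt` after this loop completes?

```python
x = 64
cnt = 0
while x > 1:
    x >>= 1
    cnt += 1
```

Count right shifts until 1
`cnt` takes the values: 0 → 1 → 2 → 3 → 4 → 5 → 6

Answer: 6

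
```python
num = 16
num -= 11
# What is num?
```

Trace:
`num = 16` → num = 16
`num -= 11` → num = 5
So num = 5

Answer: 5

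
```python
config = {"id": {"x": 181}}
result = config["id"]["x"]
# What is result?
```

Trace:
`config = {"id": {"x": 181}}` → config = {'id': {'x': 181}}
`result = config["id"]["x"]` → result = 181
So result = 181

Answer: 181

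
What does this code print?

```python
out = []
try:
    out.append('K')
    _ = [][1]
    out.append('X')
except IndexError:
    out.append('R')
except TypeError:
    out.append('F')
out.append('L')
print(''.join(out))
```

Execution trace: 'K' (try body) → 'R' (except IndexError) → 'L' (after the try/except). Output: KRL

Answer: KRL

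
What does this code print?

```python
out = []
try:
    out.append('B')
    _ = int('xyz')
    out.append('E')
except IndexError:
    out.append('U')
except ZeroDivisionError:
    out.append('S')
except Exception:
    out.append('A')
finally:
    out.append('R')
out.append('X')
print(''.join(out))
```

Execution trace: 'B' (try body) → 'A' (except Exception) → 'R' (finally) → 'X' (after the try/except). Output: BARX

Answer: BARX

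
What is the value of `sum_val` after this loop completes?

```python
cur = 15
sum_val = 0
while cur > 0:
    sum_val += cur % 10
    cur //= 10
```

Sum digits of 15
`sum_val` takes the values: 0 → 5 → 6

Answer: 6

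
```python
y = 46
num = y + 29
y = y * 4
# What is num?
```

Trace:
`y = 46` → y = 46
`num = y + 29` → num = 75
`y = y * 4` → y = 184
So num = 75

Answer: 75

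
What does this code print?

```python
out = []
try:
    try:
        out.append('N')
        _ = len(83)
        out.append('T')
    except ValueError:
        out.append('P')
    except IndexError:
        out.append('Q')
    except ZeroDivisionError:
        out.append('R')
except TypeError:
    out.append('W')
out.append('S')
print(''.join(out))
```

Execution trace: 'N' (try body) → 'W' (outer except TypeError) → 'S' (after the try/except). Output: NWS

Answer: NWS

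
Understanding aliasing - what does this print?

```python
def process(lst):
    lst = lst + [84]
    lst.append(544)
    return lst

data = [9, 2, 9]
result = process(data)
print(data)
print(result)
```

Key concept: rebinding parameter vs mutation.
Step by step:
`data = [9, 2, 9]` → data = [9, 2, 9]
`result = process(data)` → result = [9, 2, 9, 84, 544]
`print(data)` → prints [9, 2, 9]
`print(result)` → prints [9, 2, 9, 84, 544]

Answer:
[9, 2, 9]
[9, 2, 9, 84, 544]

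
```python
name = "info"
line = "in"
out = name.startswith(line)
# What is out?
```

Trace:
`name = "info"` → name = 'info'
`line = "in"` → line = 'in'
`out = name.startswith(line)` → out = True
So out = True

Answer: True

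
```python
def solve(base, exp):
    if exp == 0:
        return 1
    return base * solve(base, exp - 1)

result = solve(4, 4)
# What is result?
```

solve(4, 4) = 4 * 4 * 4 * 4 = 256

Answer: 256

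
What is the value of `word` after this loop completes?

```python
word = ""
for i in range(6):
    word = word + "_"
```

Repeat '_' 6 times
`word` takes the values: "" → "_" → "__" → "___" → "____" → "_____" → "______"

Answer: "______"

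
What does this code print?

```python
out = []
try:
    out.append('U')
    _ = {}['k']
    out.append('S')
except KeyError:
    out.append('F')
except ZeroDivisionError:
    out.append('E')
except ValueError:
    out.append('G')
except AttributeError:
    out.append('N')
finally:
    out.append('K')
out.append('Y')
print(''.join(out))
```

Execution trace: 'U' (try body) → 'F' (except KeyError) → 'K' (finally) → 'Y' (after the try/except). Output: UFKY

Answer: UFKY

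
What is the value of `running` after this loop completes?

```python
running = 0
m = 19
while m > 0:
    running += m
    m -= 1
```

Sum 19 down to 1
`running` takes the values: 0 → 19 → 37 → 54 → 70 → 85 → 99 → 112 → 124 → 135 → 145 → 154 → 162 → 169 → 175 → 180 → 184 → 187 → 189 → 190

Answer: 190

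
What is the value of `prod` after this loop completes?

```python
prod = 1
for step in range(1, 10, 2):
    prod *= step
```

Product of 1, 3, 5, ... up to 9
`prod` takes the values: 1 → 3 → 15 → 105 → 945

Answer: 945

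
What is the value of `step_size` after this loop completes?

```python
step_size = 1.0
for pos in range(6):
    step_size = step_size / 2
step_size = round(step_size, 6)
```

Halving LR 6 times: 1 / 2^6
`step_size` takes the values: 1.0 → 0.5 → 0.25 → 0.125 → 0.0625 → 0.03125 → 0.015625

Answer: 0.015625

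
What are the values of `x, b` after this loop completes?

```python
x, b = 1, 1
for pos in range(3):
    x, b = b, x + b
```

Fibonacci: after 3 iterations
`x, b` takes the values: (1, 1) → (1, 2) → (2, 3) → (3, 5)

Answer: 3, 5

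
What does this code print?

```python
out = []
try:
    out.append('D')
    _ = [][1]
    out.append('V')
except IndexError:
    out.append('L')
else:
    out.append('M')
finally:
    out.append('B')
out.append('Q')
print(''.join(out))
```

Execution trace: 'D' (try body) → 'L' (except IndexError) → 'B' (finally) → 'Q' (after the try/except). Output: DLBQ

Answer: DLBQ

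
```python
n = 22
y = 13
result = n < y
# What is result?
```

Trace:
`n = 22` → n = 22
`y = 13` → y = 13
`result = n < y` → result = False
So result = False

Answer: False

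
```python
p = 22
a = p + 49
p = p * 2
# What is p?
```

Trace:
`p = 22` → p = 22
`a = p + 49` → a = 71
`p = p * 2` → p = 44
So p = 44

Answer: 44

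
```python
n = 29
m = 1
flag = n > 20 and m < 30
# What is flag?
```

Trace:
`n = 29` → n = 29
`m = 1` → m = 1
`flag = n > 20 and m < 30` → flag = True
So flag = True

Answer: True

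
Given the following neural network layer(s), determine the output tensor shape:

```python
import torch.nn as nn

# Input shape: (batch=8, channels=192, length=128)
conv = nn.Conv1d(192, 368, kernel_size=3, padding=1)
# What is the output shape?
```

Input: (8, 192, 128) -> Output: (8, 368, 128)

Answer: (8, 368, 128)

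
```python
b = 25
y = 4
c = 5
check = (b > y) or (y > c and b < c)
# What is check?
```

Trace:
`b = 25` → b = 25
`y = 4` → y = 4
`c = 5` → c = 5
`check = (b > y) or (y > c and b < c)` → check = True
So check = True

Answer: True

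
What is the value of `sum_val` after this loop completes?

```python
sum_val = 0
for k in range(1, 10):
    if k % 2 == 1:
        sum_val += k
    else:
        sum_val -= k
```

Add odd, subtract even
`sum_val` takes the values: 0 → 1 → -1 → 2 → -2 → 3 → -3 → 4 → -4 → 5

Answer: 5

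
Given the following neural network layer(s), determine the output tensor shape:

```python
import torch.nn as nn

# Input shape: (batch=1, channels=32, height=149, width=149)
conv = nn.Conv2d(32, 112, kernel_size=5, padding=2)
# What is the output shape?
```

Input: (1, 32, 149, 149) -> Output: (1, 112, 149, 149)

Answer: (1, 112, 149, 149)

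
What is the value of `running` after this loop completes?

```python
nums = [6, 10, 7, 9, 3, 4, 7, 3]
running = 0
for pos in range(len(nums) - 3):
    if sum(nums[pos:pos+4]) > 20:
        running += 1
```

Count windows with sum > 20
`running` takes the values: 0 → 1 → 2 → 3 → 4

Answer: 4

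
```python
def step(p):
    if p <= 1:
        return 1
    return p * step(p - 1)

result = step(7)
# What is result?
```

step(7) = 7 * 6 * 5 * 4 * 3 * 2 * 1 = 5040

Answer: 5040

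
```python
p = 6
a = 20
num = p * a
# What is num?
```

Trace:
`p = 6` → p = 6
`a = 20` → a = 20
`num = p * a` → num = 120
So num = 120

Answer: 120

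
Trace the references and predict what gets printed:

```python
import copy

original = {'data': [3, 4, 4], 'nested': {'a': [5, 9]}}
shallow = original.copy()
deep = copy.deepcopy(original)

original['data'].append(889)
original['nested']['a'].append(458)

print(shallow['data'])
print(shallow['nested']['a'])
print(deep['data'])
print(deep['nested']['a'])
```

Key concept: comparing shallow vs deep copy.
Step by step:
`original = {'data': [3, 4, 4], 'nested': {'a': [5, 9]}}` → original = {'data': [3, 4, 4], 'nested': {'a': [5, 9]}}
`shallow = original.copy()` → shallow = {'data': [3, 4, 4], 'nested': {'a': [5, 9]}}
`deep = copy.deepcopy(original)` → deep = {'data': [3, 4, 4], 'nested': {'a': [5, 9]}}
`original['data'].append(889)` → original = {'data': [3, 4, 4, 889], 'nested': {'a': [5, 9]}}; shallow = {'data': [3, 4, 4, 889], 'nested': {'a': [5, 9]}}
`original['nested']['a'].append(458)` → original = {'data': [3, 4, 4, 889], 'nested': {'a': [5, 9, 458]}}; shallow = {'data': [3, 4, 4, 889], 'nested': {'a': [5, 9, 458]}}
`print(shallow['data'])` → prints [3, 4, 4, 889]
`print(shallow['nested']['a'])` → prints [5, 9, 458]
`print(deep['data'])` → prints [3, 4, 4]
`print(deep['nested']['a'])` → prints [5, 9]

Answer:
[3, 4, 4, 889]
[5, 9, 458]
[3, 4, 4]
[5, 9]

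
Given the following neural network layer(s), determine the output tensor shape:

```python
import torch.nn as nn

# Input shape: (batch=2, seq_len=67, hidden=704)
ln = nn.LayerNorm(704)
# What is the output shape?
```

Input: (2, 67, 704) -> Output: (2, 67, 704)

Answer: (2, 67, 704)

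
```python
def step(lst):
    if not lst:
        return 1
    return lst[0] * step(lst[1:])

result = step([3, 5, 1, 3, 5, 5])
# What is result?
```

Product over [3, 5, 1, 3, 5, 5] = 3 * 5 * 1 * 3 * 5 * 5 = 1125

Answer: 1125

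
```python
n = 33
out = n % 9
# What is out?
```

Trace:
`n = 33` → n = 33
`out = n % 9` → out = 6
So out = 6

Answer: 6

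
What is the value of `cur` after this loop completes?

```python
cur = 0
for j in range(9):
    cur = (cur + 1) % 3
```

Increment mod 3, 9 times = 0
`cur` takes the values: 0 → 1 → 2 → 0 → 1 → 2 → 0 → 1 → 2 → 0

Answer: 0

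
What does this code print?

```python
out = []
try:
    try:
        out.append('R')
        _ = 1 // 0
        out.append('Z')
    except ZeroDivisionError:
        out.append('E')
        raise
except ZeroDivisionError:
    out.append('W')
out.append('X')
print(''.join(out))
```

Execution trace: 'R' (inner try body) → 'E' (inner except ZeroDivisionError) → 'W' (outer except ZeroDivisionError) → 'X' (after the try/except). Output: REWX

Answer: REWX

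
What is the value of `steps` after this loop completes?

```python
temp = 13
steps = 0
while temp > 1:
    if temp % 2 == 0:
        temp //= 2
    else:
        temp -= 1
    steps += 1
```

Steps to reduce 13 to 1
`steps` takes the values: 0 → 1 → 2 → 3 → 4 → 5

Answer: 5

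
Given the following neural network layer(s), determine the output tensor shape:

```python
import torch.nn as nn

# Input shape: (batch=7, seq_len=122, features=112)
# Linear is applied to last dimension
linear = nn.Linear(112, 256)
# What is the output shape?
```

Input: (7, 122, 112) -> Output: (7, 122, 256)

Answer: (7, 122, 256)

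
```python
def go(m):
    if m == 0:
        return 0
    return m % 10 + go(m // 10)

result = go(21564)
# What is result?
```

Sum of digits of 21564: 4 + 6 + 5 + 1 + 2 = 18

Answer: 18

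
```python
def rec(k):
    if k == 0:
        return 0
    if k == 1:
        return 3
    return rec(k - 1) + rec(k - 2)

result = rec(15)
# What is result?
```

Build up from base cases: rec(0)=0, rec(1)=3, rec(2)=3, rec(3)=6, rec(4)=9, rec(5)=15, rec(6)=24, ..., rec(15)=1830

Answer: 1830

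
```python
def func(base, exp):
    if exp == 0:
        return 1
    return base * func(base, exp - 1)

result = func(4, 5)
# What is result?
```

func(4, 5) = 4 * 4 * 4 * 4 * 4 = 1024

Answer: 1024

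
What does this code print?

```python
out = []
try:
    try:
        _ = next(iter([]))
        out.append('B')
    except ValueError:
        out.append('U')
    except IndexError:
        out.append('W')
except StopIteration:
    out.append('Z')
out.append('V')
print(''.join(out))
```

Execution trace: 'Z' (outer except StopIteration) → 'V' (after the try/except). Output: ZV

Answer: ZV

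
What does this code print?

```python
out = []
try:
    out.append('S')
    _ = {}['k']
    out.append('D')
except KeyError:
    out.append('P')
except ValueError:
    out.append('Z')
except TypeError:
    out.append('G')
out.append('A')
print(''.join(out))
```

Execution trace: 'S' (try body) → 'P' (except KeyError) → 'A' (after the try/except). Output: SPA

Answer: SPA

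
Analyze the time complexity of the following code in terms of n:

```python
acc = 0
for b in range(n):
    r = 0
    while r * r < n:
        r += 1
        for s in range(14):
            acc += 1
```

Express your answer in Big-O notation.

Each loop level contributes: n × √n × 1. Multiplying the contributions gives O(n√n).

Answer: O(n√n)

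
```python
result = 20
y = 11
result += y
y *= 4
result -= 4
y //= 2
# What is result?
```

Trace:
`result = 20` → result = 20
`y = 11` → y = 11
`result += y` → result = 31
`y *= 4` → y = 44
`result -= 4` → result = 27
`y //= 2` → y = 22
So result = 27

Answer: 27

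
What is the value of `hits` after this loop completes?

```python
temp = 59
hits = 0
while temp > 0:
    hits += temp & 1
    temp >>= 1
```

Count set bits in 59 (binary: 0b111011)
`hits` takes the values: 0 → 1 → 2 → 3 → 4 → 5

Answer: 5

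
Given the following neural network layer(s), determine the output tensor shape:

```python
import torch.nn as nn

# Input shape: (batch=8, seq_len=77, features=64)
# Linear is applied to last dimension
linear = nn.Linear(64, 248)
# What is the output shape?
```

Input: (8, 77, 64) -> Output: (8, 77, 248)

Answer: (8, 77, 248)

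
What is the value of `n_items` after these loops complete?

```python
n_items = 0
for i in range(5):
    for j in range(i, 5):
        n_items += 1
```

Upper triangle: 5 + 4 + ... + 1
`n_items` takes the values: 0 → 1 → 2 → 3 → 4 → 5 → 6 → 7 → 8 → 9 → 10 → 11 → 12 → 13 → 14 → 15

Answer: 15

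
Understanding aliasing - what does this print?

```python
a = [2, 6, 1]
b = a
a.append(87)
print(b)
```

Key concept: basic list aliasing.
Step by step:
`a = [2, 6, 1]` → a = [2, 6, 1]
`b = a` → b = [2, 6, 1] (same object as a)
`a.append(87)` → a = [2, 6, 1, 87] (same object as b); b = [2, 6, 1, 87] (same object as a)
`print(b)` → prints [2, 6, 1, 87]

Answer: [2, 6, 1, 87]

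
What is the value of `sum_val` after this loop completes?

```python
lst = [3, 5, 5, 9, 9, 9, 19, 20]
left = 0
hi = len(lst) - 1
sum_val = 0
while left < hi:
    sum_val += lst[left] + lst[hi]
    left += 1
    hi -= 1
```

Sum of pairs from ends
`sum_val` takes the values: 0 → 23 → 47 → 61 → 79

Answer: 79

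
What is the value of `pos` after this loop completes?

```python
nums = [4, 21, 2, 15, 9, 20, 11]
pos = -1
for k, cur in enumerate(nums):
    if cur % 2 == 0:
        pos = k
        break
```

First even number index in [4, 21, 2, 15, 9, 20, 11]
`pos` takes the values: -1 → 0

Answer: 0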